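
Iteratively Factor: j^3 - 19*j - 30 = (j + 3)*(j^2 - 3*j - 10) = (j - 5)*(j + 3)*(j + 2)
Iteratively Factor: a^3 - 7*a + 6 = (a - 2)*(a^2 + 2*a - 3) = (a - 2)*(a + 3)*(a - 1)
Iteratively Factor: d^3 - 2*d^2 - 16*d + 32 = (d - 2)*(d^2 - 16) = (d - 2)*(d + 4)*(d - 4)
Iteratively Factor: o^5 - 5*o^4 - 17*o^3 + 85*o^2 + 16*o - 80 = (o + 4)*(o^4 - 9*o^3 + 19*o^2 + 9*o - 20) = (o - 4)*(o + 4)*(o^3 - 5*o^2 - o + 5) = (o - 4)*(o + 1)*(o + 4)*(o^2 - 6*o + 5) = (o - 5)*(o - 4)*(o + 1)*(o + 4)*(o - 1)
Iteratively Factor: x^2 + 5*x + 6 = (x + 3)*(x + 2)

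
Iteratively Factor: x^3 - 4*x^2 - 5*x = (x + 1)*(x^2 - 5*x) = x*(x + 1)*(x - 5)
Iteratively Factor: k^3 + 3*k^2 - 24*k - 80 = (k + 4)*(k^2 - k - 20) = (k + 4)^2*(k - 5)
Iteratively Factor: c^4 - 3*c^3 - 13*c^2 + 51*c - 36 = (c - 3)*(c^3 - 13*c + 12) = (c - 3)^2*(c^2 + 3*c - 4) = (c - 3)^2*(c - 1)*(c + 4)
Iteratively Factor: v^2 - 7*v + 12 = (v - 3)*(v - 4)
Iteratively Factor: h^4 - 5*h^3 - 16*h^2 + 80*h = (h + 4)*(h^3 - 9*h^2 + 20*h) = (h - 5)*(h + 4)*(h^2 - 4*h) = h*(h - 5)*(h + 4)*(h - 4)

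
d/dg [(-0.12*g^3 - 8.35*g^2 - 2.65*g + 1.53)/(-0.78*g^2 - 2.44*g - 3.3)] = (0.0936*g^4 + 0.585599999999999*g^3 + 19.495*g^2 + 57.4968*g + 12.4782)/(0.6084*g^4 + 3.8064*g^3 + 11.1016*g^2 + 16.104*g + 10.89)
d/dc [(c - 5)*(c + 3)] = 2*c - 2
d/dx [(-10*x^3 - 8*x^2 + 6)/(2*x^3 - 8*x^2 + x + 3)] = 2*(48*x^4 - 10*x^3 - 67*x^2 + 24*x - 3)/(4*x^6 - 32*x^5 + 68*x^4 - 4*x^3 - 47*x^2 + 6*x + 9)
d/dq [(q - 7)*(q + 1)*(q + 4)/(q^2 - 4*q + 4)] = (q^3 - 6*q^2 + 39*q + 118)/(q^3 - 6*q^2 + 12*q - 8)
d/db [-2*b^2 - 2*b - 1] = -4*b - 2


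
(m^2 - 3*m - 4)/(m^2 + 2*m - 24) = (m + 1)/(m + 6)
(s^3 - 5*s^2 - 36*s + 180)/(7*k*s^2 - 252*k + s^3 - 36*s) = (s - 5)/(7*k + s)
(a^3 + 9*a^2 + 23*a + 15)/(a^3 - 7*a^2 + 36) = (a^3 + 9*a^2 + 23*a + 15)/(a^3 - 7*a^2 + 36)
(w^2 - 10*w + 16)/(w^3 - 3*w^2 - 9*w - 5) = (-w^2 + 10*w - 16)/(-w^3 + 3*w^2 + 9*w + 5)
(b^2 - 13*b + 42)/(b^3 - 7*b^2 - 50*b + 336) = (b - 7)/(b^2 - b - 56)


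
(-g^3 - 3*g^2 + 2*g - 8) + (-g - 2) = -g^3 - 3*g^2 + g - 10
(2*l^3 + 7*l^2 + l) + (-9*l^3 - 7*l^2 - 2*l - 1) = -7*l^3 - l - 1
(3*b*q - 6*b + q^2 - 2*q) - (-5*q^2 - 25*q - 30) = 3*b*q - 6*b + 6*q^2 + 23*q + 30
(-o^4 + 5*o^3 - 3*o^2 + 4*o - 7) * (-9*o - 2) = 9*o^5 - 43*o^4 + 17*o^3 - 30*o^2 + 55*o + 14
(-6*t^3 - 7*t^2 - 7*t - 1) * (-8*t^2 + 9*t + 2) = 48*t^5 + 2*t^4 - 19*t^3 - 69*t^2 - 23*t - 2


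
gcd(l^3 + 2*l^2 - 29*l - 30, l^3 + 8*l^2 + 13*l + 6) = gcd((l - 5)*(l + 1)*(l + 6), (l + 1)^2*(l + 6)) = l^2 + 7*l + 6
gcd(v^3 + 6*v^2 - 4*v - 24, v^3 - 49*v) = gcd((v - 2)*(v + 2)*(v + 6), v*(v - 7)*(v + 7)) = 1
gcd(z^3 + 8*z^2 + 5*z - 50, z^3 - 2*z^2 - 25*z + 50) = z^2 + 3*z - 10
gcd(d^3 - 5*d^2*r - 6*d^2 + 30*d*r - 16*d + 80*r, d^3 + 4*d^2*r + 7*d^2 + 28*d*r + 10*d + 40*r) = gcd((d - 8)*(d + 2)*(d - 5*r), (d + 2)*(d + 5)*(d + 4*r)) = d + 2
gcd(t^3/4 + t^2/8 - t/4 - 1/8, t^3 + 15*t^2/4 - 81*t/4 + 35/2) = 1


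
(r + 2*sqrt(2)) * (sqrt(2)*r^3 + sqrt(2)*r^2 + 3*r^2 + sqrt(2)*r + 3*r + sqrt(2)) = sqrt(2)*r^4 + sqrt(2)*r^3 + 7*r^3 + 7*r^2 + 7*sqrt(2)*r^2 + 4*r + 7*sqrt(2)*r + 4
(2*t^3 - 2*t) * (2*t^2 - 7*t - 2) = 4*t^5 - 14*t^4 - 8*t^3 + 14*t^2 + 4*t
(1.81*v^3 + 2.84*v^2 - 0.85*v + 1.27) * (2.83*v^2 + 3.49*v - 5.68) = 5.1223*v^5 + 14.3541*v^4 - 2.7747*v^3 - 15.5036*v^2 + 9.2603*v - 7.2136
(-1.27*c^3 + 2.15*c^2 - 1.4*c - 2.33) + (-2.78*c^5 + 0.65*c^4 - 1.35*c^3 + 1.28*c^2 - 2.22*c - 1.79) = -2.78*c^5 + 0.65*c^4 - 2.62*c^3 + 3.43*c^2 - 3.62*c - 4.12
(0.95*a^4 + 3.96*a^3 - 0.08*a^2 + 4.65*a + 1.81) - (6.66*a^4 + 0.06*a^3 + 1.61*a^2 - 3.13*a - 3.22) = -5.71*a^4 + 3.9*a^3 - 1.69*a^2 + 7.78*a + 5.03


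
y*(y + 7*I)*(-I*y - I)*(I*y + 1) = y^4 + y^3 + 6*I*y^3 + 7*y^2 + 6*I*y^2 + 7*y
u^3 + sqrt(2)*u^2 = u^2*(u + sqrt(2))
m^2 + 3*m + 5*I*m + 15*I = (m + 3)*(m + 5*I)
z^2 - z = z*(z - 1)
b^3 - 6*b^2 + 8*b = b*(b - 4)*(b - 2)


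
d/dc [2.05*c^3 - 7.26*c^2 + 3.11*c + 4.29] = 6.15*c^2 - 14.52*c + 3.11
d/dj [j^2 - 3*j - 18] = 2*j - 3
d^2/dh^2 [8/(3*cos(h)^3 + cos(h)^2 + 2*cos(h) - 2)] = 8*((17*cos(h) + 8*cos(2*h) + 27*cos(3*h))*(3*cos(h)^3 + cos(h)^2 + 2*cos(h) - 2)/4 + 2*(9*cos(h)^2 + 2*cos(h) + 2)^2*sin(h)^2)/(3*cos(h)^3 + cos(h)^2 + 2*cos(h) - 2)^3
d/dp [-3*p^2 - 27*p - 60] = -6*p - 27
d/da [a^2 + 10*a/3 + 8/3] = 2*a + 10/3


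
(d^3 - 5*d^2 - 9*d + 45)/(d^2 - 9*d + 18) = (d^2 - 2*d - 15)/(d - 6)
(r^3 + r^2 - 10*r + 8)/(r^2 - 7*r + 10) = (r^2 + 3*r - 4)/(r - 5)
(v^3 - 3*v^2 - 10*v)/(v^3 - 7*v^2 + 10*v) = (v + 2)/(v - 2)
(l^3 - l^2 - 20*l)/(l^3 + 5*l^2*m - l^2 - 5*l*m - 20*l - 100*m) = l/(l + 5*m)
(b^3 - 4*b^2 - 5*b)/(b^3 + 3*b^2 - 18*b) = (b^2 - 4*b - 5)/(b^2 + 3*b - 18)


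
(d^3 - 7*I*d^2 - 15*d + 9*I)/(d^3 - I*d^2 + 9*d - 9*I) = (d - 3*I)/(d + 3*I)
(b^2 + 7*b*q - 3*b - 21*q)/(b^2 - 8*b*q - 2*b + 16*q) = (b^2 + 7*b*q - 3*b - 21*q)/(b^2 - 8*b*q - 2*b + 16*q)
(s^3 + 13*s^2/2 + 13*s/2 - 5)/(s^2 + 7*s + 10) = s - 1/2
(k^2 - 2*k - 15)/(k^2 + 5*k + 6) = (k - 5)/(k + 2)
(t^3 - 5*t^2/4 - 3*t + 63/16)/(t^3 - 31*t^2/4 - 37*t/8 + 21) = (t - 3/2)/(t - 8)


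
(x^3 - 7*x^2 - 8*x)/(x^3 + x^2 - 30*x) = (x^2 - 7*x - 8)/(x^2 + x - 30)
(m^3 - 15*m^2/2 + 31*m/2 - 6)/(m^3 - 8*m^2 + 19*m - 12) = (m - 1/2)/(m - 1)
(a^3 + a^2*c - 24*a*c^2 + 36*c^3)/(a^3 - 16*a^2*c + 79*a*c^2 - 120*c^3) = (a^2 + 4*a*c - 12*c^2)/(a^2 - 13*a*c + 40*c^2)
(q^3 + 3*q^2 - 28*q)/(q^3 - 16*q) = (q + 7)/(q + 4)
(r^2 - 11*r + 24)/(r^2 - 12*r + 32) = (r - 3)/(r - 4)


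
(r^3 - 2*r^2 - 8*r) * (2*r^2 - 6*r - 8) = 2*r^5 - 10*r^4 - 12*r^3 + 64*r^2 + 64*r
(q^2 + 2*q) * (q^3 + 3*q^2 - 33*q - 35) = q^5 + 5*q^4 - 27*q^3 - 101*q^2 - 70*q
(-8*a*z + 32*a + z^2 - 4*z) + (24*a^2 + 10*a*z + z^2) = 24*a^2 + 2*a*z + 32*a + 2*z^2 - 4*z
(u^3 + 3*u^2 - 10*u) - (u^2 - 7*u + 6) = u^3 + 2*u^2 - 3*u - 6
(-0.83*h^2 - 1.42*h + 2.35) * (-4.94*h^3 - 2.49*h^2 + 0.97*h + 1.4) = 4.1002*h^5 + 9.0815*h^4 - 8.8783*h^3 - 8.3909*h^2 + 0.2915*h + 3.29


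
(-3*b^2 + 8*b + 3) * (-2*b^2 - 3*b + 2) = 6*b^4 - 7*b^3 - 36*b^2 + 7*b + 6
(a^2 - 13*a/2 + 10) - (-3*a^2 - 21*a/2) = 4*a^2 + 4*a + 10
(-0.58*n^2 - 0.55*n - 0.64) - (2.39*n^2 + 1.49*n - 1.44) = -2.97*n^2 - 2.04*n + 0.8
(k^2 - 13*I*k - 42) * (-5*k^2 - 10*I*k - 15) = -5*k^4 + 55*I*k^3 + 65*k^2 + 615*I*k + 630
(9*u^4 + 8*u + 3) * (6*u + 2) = 54*u^5 + 18*u^4 + 48*u^2 + 34*u + 6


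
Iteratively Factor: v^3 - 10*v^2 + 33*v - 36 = (v - 3)*(v^2 - 7*v + 12) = (v - 3)^2*(v - 4)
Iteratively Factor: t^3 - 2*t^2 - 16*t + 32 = (t + 4)*(t^2 - 6*t + 8) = (t - 4)*(t + 4)*(t - 2)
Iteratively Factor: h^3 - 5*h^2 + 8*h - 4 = (h - 1)*(h^2 - 4*h + 4) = (h - 2)*(h - 1)*(h - 2)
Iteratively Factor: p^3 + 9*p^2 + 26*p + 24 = (p + 4)*(p^2 + 5*p + 6) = (p + 2)*(p + 4)*(p + 3)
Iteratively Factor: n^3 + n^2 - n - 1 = (n + 1)*(n^2 - 1) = (n + 1)^2*(n - 1)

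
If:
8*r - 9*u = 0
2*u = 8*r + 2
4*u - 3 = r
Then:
No Solution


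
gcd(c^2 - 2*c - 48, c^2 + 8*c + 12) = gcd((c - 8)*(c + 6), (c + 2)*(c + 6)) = c + 6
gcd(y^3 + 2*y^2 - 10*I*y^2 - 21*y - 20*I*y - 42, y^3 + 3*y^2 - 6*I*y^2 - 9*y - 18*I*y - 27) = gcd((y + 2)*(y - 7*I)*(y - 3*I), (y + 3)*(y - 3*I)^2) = y - 3*I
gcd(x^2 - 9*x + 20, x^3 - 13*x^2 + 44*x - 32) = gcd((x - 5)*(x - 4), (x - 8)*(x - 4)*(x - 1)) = x - 4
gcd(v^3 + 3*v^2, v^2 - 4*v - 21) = v + 3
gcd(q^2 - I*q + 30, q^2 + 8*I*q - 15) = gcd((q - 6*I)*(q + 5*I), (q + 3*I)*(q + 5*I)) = q + 5*I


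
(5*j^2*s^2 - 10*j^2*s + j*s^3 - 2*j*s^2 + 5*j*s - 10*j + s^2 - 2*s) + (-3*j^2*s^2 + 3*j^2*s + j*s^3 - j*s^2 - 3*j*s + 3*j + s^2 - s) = 2*j^2*s^2 - 7*j^2*s + 2*j*s^3 - 3*j*s^2 + 2*j*s - 7*j + 2*s^2 - 3*s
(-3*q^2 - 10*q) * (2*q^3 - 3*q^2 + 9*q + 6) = -6*q^5 - 11*q^4 + 3*q^3 - 108*q^2 - 60*q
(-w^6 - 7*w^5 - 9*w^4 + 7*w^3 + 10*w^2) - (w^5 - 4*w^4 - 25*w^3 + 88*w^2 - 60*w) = -w^6 - 8*w^5 - 5*w^4 + 32*w^3 - 78*w^2 + 60*w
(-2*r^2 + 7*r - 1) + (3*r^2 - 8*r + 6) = r^2 - r + 5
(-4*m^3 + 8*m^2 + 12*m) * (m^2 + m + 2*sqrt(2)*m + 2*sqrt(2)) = -4*m^5 - 8*sqrt(2)*m^4 + 4*m^4 + 8*sqrt(2)*m^3 + 20*m^3 + 12*m^2 + 40*sqrt(2)*m^2 + 24*sqrt(2)*m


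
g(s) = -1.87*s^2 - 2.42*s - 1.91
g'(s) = -3.74*s - 2.42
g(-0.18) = -1.53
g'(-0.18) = -1.75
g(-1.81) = -3.66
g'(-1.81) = 4.35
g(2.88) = -24.39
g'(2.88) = -13.19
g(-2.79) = -9.71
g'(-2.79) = 8.01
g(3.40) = -31.76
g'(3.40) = -15.14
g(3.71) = -36.63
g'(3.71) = -16.30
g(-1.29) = -1.90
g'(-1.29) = 2.40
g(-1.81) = -3.66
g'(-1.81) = 4.35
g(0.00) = -1.91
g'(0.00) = -2.42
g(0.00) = -1.91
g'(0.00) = -2.42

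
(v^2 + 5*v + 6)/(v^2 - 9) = (v + 2)/(v - 3)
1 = 1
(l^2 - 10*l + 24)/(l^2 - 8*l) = (l^2 - 10*l + 24)/(l*(l - 8))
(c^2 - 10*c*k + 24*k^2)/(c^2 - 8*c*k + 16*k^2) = (c - 6*k)/(c - 4*k)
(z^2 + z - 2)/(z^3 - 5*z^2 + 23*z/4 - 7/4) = 4*(z + 2)/(4*z^2 - 16*z + 7)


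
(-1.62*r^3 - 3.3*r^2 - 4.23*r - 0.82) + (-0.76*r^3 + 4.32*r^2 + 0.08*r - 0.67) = -2.38*r^3 + 1.02*r^2 - 4.15*r - 1.49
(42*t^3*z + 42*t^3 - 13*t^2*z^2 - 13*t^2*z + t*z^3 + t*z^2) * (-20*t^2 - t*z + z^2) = -840*t^5*z - 840*t^5 + 218*t^4*z^2 + 218*t^4*z + 35*t^3*z^3 + 35*t^3*z^2 - 14*t^2*z^4 - 14*t^2*z^3 + t*z^5 + t*z^4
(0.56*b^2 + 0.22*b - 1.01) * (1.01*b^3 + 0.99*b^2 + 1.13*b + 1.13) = 0.5656*b^5 + 0.7766*b^4 - 0.1695*b^3 - 0.1185*b^2 - 0.8927*b - 1.1413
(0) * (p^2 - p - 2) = 0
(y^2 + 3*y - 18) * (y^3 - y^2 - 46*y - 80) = y^5 + 2*y^4 - 67*y^3 - 200*y^2 + 588*y + 1440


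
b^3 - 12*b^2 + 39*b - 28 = (b - 7)*(b - 4)*(b - 1)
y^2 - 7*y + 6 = (y - 6)*(y - 1)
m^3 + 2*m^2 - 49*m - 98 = (m - 7)*(m + 2)*(m + 7)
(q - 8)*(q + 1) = q^2 - 7*q - 8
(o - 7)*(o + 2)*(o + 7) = o^3 + 2*o^2 - 49*o - 98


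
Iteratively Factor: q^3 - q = (q + 1)*(q^2 - q) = (q - 1)*(q + 1)*(q)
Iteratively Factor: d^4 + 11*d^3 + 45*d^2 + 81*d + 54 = (d + 3)*(d^3 + 8*d^2 + 21*d + 18) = (d + 3)^2*(d^2 + 5*d + 6) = (d + 2)*(d + 3)^2*(d + 3)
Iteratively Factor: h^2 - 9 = (h + 3)*(h - 3)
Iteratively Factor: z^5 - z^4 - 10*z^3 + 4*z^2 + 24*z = (z + 2)*(z^4 - 3*z^3 - 4*z^2 + 12*z) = (z - 3)*(z + 2)*(z^3 - 4*z) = (z - 3)*(z + 2)^2*(z^2 - 2*z) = (z - 3)*(z - 2)*(z + 2)^2*(z)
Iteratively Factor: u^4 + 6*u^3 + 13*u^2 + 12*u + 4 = (u + 2)*(u^3 + 4*u^2 + 5*u + 2) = (u + 2)^2*(u^2 + 2*u + 1) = (u + 1)*(u + 2)^2*(u + 1)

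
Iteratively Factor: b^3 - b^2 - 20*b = (b)*(b^2 - b - 20) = b*(b - 5)*(b + 4)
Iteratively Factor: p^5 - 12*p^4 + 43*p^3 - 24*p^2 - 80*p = (p - 4)*(p^4 - 8*p^3 + 11*p^2 + 20*p) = (p - 4)*(p + 1)*(p^3 - 9*p^2 + 20*p) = p*(p - 4)*(p + 1)*(p^2 - 9*p + 20) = p*(p - 4)^2*(p + 1)*(p - 5)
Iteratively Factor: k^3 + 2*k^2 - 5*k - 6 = (k + 1)*(k^2 + k - 6) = (k - 2)*(k + 1)*(k + 3)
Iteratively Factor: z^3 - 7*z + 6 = (z + 3)*(z^2 - 3*z + 2) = (z - 2)*(z + 3)*(z - 1)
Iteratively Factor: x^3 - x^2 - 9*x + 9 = (x - 1)*(x^2 - 9) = (x - 1)*(x + 3)*(x - 3)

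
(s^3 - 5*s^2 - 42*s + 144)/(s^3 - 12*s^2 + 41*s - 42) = (s^2 - 2*s - 48)/(s^2 - 9*s + 14)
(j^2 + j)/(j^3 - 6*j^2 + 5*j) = (j + 1)/(j^2 - 6*j + 5)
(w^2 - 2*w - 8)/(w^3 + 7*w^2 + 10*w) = (w - 4)/(w*(w + 5))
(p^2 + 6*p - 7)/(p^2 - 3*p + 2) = (p + 7)/(p - 2)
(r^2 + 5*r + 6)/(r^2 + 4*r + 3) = (r + 2)/(r + 1)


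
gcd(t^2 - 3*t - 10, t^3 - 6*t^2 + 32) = t + 2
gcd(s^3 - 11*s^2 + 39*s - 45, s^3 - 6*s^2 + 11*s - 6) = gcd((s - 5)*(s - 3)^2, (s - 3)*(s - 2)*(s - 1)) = s - 3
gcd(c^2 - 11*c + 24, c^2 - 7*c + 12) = c - 3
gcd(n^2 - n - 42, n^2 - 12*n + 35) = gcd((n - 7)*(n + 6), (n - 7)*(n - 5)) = n - 7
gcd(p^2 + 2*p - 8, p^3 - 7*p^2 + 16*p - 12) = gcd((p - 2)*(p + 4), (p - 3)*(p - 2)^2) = p - 2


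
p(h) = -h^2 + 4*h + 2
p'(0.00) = 4.00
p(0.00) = 2.00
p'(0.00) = 4.00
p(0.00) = 2.00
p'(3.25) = -2.50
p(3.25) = 4.44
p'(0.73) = 2.54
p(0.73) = 4.39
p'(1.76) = 0.48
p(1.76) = 5.94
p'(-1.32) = 6.64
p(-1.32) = -5.02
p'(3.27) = -2.54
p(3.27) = 4.39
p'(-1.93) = 7.86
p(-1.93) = -9.44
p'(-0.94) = 5.88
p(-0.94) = -2.64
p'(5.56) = -7.12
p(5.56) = -6.67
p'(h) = 4 - 2*h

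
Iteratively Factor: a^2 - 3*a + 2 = (a - 2)*(a - 1)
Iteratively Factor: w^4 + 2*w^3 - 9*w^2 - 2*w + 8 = (w + 4)*(w^3 - 2*w^2 - w + 2) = (w - 1)*(w + 4)*(w^2 - w - 2) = (w - 1)*(w + 1)*(w + 4)*(w - 2)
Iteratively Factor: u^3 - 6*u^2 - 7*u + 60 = (u - 4)*(u^2 - 2*u - 15) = (u - 4)*(u + 3)*(u - 5)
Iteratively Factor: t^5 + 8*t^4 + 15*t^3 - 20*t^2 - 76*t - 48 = (t + 1)*(t^4 + 7*t^3 + 8*t^2 - 28*t - 48) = (t - 2)*(t + 1)*(t^3 + 9*t^2 + 26*t + 24) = (t - 2)*(t + 1)*(t + 2)*(t^2 + 7*t + 12) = (t - 2)*(t + 1)*(t + 2)*(t + 3)*(t + 4)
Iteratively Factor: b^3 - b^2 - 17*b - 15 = (b + 1)*(b^2 - 2*b - 15) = (b - 5)*(b + 1)*(b + 3)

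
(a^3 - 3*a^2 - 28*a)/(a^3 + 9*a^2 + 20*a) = (a - 7)/(a + 5)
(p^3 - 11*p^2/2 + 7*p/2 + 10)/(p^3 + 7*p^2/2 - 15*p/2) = (2*p^3 - 11*p^2 + 7*p + 20)/(p*(2*p^2 + 7*p - 15))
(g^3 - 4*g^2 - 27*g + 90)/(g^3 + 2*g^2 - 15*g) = (g - 6)/g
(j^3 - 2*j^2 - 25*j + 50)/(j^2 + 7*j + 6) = (j^3 - 2*j^2 - 25*j + 50)/(j^2 + 7*j + 6)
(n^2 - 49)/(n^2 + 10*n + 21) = (n - 7)/(n + 3)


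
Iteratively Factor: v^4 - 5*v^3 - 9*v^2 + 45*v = (v - 5)*(v^3 - 9*v) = (v - 5)*(v + 3)*(v^2 - 3*v) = (v - 5)*(v - 3)*(v + 3)*(v)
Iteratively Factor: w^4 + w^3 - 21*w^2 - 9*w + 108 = (w - 3)*(w^3 + 4*w^2 - 9*w - 36) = (w - 3)*(w + 4)*(w^2 - 9) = (w - 3)^2*(w + 4)*(w + 3)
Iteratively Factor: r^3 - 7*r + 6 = (r - 2)*(r^2 + 2*r - 3) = (r - 2)*(r + 3)*(r - 1)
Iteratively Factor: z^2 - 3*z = (z - 3)*(z)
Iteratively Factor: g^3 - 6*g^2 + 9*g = (g)*(g^2 - 6*g + 9) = g*(g - 3)*(g - 3)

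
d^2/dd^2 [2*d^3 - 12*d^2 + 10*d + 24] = 12*d - 24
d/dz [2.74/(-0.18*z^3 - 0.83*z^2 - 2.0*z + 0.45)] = (1.4796*z^2 + 4.5484*z + 5.48)/(0.18*z^3 + 0.83*z^2 + 2.0*z - 0.45)^2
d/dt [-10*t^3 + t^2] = 2*t*(1 - 15*t)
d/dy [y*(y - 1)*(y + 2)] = 3*y^2 + 2*y - 2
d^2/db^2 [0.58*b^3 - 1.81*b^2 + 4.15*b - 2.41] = 3.48*b - 3.62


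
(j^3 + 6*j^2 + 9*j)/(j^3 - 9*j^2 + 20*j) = (j^2 + 6*j + 9)/(j^2 - 9*j + 20)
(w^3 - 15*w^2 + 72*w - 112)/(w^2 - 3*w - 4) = (w^2 - 11*w + 28)/(w + 1)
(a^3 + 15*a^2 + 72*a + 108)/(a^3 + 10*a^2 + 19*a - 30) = (a^2 + 9*a + 18)/(a^2 + 4*a - 5)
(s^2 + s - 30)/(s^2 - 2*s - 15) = (s + 6)/(s + 3)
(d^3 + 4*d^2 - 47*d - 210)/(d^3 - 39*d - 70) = (d + 6)/(d + 2)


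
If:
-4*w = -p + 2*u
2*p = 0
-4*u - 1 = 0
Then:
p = 0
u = -1/4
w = 1/8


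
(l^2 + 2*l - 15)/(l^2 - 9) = (l + 5)/(l + 3)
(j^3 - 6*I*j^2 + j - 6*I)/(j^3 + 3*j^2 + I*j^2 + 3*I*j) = (j^2 - 7*I*j - 6)/(j*(j + 3))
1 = 1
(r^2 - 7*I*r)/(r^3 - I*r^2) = (r - 7*I)/(r*(r - I))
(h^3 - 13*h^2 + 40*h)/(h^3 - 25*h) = (h - 8)/(h + 5)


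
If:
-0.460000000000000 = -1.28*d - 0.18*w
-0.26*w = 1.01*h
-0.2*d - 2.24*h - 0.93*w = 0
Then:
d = 0.39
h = 0.06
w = -0.22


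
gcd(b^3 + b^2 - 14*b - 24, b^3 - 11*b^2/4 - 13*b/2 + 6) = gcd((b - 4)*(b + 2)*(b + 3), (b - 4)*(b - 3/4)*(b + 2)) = b^2 - 2*b - 8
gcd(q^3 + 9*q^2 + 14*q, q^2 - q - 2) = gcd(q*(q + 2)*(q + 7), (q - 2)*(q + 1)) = 1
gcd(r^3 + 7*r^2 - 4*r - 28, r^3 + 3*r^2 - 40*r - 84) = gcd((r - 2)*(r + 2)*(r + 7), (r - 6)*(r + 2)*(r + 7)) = r^2 + 9*r + 14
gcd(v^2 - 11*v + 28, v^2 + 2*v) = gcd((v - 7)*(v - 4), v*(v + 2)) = 1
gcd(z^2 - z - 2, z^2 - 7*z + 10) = z - 2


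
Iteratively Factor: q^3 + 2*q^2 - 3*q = (q - 1)*(q^2 + 3*q) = q*(q - 1)*(q + 3)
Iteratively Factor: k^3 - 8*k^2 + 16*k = (k - 4)*(k^2 - 4*k) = k*(k - 4)*(k - 4)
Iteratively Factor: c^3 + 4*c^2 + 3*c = (c + 3)*(c^2 + c) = (c + 1)*(c + 3)*(c)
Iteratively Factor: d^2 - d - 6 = (d + 2)*(d - 3)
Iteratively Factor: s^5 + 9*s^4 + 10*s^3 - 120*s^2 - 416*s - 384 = (s + 4)*(s^4 + 5*s^3 - 10*s^2 - 80*s - 96) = (s + 3)*(s + 4)*(s^3 + 2*s^2 - 16*s - 32) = (s + 3)*(s + 4)^2*(s^2 - 2*s - 8) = (s - 4)*(s + 3)*(s + 4)^2*(s + 2)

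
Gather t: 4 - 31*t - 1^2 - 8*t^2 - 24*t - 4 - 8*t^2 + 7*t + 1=-16*t^2 - 48*t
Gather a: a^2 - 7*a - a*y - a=a^2 + a*(-y - 8)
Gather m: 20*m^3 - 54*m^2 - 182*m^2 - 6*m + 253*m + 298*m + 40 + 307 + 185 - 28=20*m^3 - 236*m^2 + 545*m + 504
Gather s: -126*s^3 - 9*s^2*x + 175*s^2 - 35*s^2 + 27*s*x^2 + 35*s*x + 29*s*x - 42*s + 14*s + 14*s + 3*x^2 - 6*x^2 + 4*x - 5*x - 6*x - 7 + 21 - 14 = -126*s^3 + s^2*(140 - 9*x) + s*(27*x^2 + 64*x - 14) - 3*x^2 - 7*x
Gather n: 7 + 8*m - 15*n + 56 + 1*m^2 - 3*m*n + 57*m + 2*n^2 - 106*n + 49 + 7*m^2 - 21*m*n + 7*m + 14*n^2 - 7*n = 8*m^2 + 72*m + 16*n^2 + n*(-24*m - 128) + 112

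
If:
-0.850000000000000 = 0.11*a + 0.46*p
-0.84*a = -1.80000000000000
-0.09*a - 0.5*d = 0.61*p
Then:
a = 2.14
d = 2.49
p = -2.36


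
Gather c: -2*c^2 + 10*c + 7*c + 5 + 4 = -2*c^2 + 17*c + 9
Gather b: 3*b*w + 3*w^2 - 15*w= 3*b*w + 3*w^2 - 15*w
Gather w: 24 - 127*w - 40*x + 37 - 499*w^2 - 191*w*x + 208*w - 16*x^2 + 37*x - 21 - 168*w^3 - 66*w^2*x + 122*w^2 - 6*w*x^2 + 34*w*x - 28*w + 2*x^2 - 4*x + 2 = -168*w^3 + w^2*(-66*x - 377) + w*(-6*x^2 - 157*x + 53) - 14*x^2 - 7*x + 42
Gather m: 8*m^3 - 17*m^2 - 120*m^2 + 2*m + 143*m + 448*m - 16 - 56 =8*m^3 - 137*m^2 + 593*m - 72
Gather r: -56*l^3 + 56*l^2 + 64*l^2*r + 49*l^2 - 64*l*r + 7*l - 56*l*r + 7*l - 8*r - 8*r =-56*l^3 + 105*l^2 + 14*l + r*(64*l^2 - 120*l - 16)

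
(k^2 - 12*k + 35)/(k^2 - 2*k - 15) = (k - 7)/(k + 3)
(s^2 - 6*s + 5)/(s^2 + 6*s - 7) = (s - 5)/(s + 7)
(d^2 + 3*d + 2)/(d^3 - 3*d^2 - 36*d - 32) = (d + 2)/(d^2 - 4*d - 32)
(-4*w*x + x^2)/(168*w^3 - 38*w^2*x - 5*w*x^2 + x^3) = x/(-42*w^2 - w*x + x^2)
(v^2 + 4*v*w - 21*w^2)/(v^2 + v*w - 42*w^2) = (v - 3*w)/(v - 6*w)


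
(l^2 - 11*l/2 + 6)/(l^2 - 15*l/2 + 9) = (l - 4)/(l - 6)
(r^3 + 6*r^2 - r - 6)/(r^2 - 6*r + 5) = (r^2 + 7*r + 6)/(r - 5)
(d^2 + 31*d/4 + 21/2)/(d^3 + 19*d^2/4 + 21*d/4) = (d + 6)/(d*(d + 3))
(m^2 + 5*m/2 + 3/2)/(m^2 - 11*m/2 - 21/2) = (m + 1)/(m - 7)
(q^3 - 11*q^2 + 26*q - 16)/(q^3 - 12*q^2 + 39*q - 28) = (q^2 - 10*q + 16)/(q^2 - 11*q + 28)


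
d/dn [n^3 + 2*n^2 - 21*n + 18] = 3*n^2 + 4*n - 21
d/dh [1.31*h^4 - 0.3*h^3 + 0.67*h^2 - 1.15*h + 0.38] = 5.24*h^3 - 0.9*h^2 + 1.34*h - 1.15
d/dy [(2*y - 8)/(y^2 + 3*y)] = 2*(-y^2 + 8*y + 12)/(y^2*(y^2 + 6*y + 9))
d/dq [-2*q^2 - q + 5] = -4*q - 1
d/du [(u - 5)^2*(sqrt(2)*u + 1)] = (u - 5)*(2*sqrt(2)*u + sqrt(2)*(u - 5) + 2)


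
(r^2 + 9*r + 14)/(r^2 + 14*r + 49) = (r + 2)/(r + 7)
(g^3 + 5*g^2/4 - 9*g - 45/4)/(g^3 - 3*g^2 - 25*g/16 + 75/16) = 4*(g + 3)/(4*g - 5)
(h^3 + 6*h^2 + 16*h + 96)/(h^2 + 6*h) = h + 16/h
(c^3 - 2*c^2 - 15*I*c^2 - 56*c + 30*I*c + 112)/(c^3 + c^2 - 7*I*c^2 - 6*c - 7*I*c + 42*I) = (c - 8*I)/(c + 3)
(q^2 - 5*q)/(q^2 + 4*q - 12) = q*(q - 5)/(q^2 + 4*q - 12)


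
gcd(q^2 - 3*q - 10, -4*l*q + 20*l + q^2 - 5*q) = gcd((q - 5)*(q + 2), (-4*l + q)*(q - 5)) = q - 5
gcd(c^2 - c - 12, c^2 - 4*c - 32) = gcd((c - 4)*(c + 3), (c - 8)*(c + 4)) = 1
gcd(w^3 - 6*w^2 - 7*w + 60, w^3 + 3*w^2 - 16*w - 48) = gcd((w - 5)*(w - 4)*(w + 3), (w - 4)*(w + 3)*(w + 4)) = w^2 - w - 12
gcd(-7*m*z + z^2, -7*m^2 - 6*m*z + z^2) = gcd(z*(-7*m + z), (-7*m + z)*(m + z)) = -7*m + z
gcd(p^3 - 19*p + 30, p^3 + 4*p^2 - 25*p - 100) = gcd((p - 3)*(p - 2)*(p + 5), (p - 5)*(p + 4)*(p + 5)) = p + 5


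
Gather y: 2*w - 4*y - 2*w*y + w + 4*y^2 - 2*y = 3*w + 4*y^2 + y*(-2*w - 6)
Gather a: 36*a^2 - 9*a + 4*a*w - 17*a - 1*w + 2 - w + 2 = 36*a^2 + a*(4*w - 26) - 2*w + 4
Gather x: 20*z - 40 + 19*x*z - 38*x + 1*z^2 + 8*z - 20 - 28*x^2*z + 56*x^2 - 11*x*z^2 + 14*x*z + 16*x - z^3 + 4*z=x^2*(56 - 28*z) + x*(-11*z^2 + 33*z - 22) - z^3 + z^2 + 32*z - 60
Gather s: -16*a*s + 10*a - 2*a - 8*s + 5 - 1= 8*a + s*(-16*a - 8) + 4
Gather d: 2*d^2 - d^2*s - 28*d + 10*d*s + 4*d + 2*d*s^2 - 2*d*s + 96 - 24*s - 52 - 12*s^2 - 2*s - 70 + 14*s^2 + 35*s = d^2*(2 - s) + d*(2*s^2 + 8*s - 24) + 2*s^2 + 9*s - 26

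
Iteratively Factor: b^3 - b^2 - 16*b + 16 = (b + 4)*(b^2 - 5*b + 4) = (b - 4)*(b + 4)*(b - 1)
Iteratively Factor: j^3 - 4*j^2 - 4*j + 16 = (j - 2)*(j^2 - 2*j - 8) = (j - 4)*(j - 2)*(j + 2)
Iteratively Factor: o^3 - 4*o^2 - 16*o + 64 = (o - 4)*(o^2 - 16) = (o - 4)^2*(o + 4)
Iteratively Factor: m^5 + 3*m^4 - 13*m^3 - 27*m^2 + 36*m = (m + 3)*(m^4 - 13*m^2 + 12*m) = (m + 3)*(m + 4)*(m^3 - 4*m^2 + 3*m) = (m - 1)*(m + 3)*(m + 4)*(m^2 - 3*m) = (m - 3)*(m - 1)*(m + 3)*(m + 4)*(m)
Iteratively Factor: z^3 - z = (z - 1)*(z^2 + z) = z*(z - 1)*(z + 1)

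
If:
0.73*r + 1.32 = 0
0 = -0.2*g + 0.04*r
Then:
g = -0.36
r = -1.81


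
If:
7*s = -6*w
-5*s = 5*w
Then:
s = 0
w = 0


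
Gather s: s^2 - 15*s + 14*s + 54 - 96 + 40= s^2 - s - 2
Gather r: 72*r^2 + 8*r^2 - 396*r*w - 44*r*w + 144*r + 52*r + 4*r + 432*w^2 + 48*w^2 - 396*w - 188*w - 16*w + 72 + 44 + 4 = 80*r^2 + r*(200 - 440*w) + 480*w^2 - 600*w + 120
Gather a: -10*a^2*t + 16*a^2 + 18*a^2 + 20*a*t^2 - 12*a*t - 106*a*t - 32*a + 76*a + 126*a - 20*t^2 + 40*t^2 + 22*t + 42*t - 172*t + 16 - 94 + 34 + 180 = a^2*(34 - 10*t) + a*(20*t^2 - 118*t + 170) + 20*t^2 - 108*t + 136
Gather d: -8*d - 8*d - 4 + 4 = -16*d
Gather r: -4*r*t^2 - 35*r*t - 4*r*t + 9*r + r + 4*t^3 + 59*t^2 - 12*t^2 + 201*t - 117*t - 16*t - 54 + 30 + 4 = r*(-4*t^2 - 39*t + 10) + 4*t^3 + 47*t^2 + 68*t - 20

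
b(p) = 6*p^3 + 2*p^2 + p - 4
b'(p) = 18*p^2 + 4*p + 1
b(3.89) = 383.34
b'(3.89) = 288.94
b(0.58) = -1.58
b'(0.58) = 9.38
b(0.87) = 2.33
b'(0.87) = 18.10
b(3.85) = 371.89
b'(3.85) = 283.20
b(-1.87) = -38.11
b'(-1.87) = 56.46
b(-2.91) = -137.83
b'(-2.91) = 141.79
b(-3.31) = -202.99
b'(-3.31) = 184.97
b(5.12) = 858.86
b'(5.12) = 493.34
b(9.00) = 4541.00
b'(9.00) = 1495.00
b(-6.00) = -1234.00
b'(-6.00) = 625.00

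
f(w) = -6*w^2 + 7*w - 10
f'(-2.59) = 38.08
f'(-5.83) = 76.96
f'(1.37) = -9.44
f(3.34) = -53.55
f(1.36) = -11.58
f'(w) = 7 - 12*w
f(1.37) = -11.67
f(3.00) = -43.00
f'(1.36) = -9.32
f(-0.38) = -13.53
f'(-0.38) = 11.56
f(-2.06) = -49.88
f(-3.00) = -85.00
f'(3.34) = -33.08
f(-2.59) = -68.38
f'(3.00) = -29.00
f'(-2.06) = 31.72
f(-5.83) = -254.74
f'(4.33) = -44.96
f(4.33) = -92.18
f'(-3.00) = 43.00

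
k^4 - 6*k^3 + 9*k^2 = k^2*(k - 3)^2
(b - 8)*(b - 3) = b^2 - 11*b + 24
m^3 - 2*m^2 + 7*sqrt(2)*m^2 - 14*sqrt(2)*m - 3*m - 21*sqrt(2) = (m - 3)*(m + 1)*(m + 7*sqrt(2))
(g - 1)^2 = g^2 - 2*g + 1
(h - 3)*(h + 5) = h^2 + 2*h - 15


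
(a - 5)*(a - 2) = a^2 - 7*a + 10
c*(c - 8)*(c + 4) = c^3 - 4*c^2 - 32*c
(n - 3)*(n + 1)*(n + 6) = n^3 + 4*n^2 - 15*n - 18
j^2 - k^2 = (j - k)*(j + k)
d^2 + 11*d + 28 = (d + 4)*(d + 7)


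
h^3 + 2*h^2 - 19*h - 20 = (h - 4)*(h + 1)*(h + 5)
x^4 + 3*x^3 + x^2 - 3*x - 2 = (x - 1)*(x + 1)^2*(x + 2)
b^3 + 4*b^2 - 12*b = b*(b - 2)*(b + 6)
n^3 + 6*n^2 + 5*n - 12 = (n - 1)*(n + 3)*(n + 4)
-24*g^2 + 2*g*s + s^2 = (-4*g + s)*(6*g + s)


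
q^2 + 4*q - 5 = (q - 1)*(q + 5)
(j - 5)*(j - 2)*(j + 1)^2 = j^4 - 5*j^3 - 3*j^2 + 13*j + 10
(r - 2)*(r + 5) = r^2 + 3*r - 10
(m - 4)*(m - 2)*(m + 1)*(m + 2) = m^4 - 3*m^3 - 8*m^2 + 12*m + 16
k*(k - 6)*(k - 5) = k^3 - 11*k^2 + 30*k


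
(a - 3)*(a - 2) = a^2 - 5*a + 6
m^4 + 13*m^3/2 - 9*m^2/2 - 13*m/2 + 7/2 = (m - 1)*(m - 1/2)*(m + 1)*(m + 7)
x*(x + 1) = x^2 + x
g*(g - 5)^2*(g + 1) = g^4 - 9*g^3 + 15*g^2 + 25*g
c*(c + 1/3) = c^2 + c/3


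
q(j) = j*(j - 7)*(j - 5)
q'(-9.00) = 494.00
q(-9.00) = -2016.00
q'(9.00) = 62.00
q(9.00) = 72.00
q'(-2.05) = 96.81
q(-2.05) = -130.80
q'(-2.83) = 126.95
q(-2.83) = -217.82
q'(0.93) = 15.27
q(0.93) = 22.98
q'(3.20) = -11.08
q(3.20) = 21.89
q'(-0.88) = 58.44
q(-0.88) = -40.77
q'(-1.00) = 62.00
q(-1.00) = -48.00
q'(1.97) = -0.64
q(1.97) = 30.02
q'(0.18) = 30.78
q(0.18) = 5.92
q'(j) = j*(j - 7) + j*(j - 5) + (j - 7)*(j - 5)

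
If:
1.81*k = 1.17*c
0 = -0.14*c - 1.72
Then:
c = -12.29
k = -7.94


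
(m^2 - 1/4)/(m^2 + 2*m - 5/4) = (2*m + 1)/(2*m + 5)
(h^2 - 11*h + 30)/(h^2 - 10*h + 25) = (h - 6)/(h - 5)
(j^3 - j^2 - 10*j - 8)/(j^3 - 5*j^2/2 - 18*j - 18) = 2*(j^2 - 3*j - 4)/(2*j^2 - 9*j - 18)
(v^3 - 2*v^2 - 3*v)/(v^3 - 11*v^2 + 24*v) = (v + 1)/(v - 8)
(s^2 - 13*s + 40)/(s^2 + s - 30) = (s - 8)/(s + 6)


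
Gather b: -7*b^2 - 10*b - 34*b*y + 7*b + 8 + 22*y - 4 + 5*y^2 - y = -7*b^2 + b*(-34*y - 3) + 5*y^2 + 21*y + 4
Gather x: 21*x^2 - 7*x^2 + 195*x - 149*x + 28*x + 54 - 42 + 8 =14*x^2 + 74*x + 20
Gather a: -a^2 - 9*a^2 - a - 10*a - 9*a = -10*a^2 - 20*a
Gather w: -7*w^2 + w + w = -7*w^2 + 2*w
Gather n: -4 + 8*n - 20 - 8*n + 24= 0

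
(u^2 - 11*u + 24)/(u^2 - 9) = (u - 8)/(u + 3)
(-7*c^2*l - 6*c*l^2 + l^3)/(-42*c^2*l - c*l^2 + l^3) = (c + l)/(6*c + l)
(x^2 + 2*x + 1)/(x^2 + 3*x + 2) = (x + 1)/(x + 2)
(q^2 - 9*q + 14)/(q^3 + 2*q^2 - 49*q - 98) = (q - 2)/(q^2 + 9*q + 14)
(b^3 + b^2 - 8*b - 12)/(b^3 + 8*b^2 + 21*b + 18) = (b^2 - b - 6)/(b^2 + 6*b + 9)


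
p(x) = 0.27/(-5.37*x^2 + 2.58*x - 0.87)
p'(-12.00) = -0.00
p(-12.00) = -0.00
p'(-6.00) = -0.00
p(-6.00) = -0.00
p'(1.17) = 0.10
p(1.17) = -0.05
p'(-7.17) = -0.00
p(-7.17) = -0.00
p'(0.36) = 0.86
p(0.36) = -0.42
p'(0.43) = 0.97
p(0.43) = -0.36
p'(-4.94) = -0.00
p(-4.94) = -0.00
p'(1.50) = 0.04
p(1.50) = -0.03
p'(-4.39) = -0.00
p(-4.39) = -0.00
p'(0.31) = 0.59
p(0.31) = -0.46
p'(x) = 0.27*(10.74*x - 2.58)/(-5.37*x^2 + 2.58*x - 0.87)^2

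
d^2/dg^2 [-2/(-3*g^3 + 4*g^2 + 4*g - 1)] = 4*((4 - 9*g)*(3*g^3 - 4*g^2 - 4*g + 1) + (-9*g^2 + 8*g + 4)^2)/(3*g^3 - 4*g^2 - 4*g + 1)^3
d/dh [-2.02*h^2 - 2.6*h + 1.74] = -4.04*h - 2.6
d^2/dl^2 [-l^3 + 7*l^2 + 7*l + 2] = 14 - 6*l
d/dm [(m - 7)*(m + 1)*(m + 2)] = 3*m^2 - 8*m - 19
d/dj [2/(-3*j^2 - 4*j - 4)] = 4*(3*j + 2)/(3*j^2 + 4*j + 4)^2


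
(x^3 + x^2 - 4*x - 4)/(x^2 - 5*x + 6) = (x^2 + 3*x + 2)/(x - 3)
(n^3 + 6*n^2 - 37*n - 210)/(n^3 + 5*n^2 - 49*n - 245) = (n - 6)/(n - 7)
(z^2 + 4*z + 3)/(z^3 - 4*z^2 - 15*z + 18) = (z + 1)/(z^2 - 7*z + 6)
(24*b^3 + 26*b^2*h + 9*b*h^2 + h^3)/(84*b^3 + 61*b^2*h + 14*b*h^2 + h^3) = (2*b + h)/(7*b + h)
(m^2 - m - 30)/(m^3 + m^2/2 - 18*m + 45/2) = 2*(m - 6)/(2*m^2 - 9*m + 9)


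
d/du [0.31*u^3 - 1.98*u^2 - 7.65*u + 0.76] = 0.93*u^2 - 3.96*u - 7.65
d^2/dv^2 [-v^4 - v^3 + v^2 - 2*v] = -12*v^2 - 6*v + 2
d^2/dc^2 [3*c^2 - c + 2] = 6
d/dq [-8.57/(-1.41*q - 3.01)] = -12.0837/(1.41*q + 3.01)^2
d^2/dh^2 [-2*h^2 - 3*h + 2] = -4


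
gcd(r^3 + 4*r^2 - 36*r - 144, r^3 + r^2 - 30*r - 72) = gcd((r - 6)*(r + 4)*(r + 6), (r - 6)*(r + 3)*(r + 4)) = r^2 - 2*r - 24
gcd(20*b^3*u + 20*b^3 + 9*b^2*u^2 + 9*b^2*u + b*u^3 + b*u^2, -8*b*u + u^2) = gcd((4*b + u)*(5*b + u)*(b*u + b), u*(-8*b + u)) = 1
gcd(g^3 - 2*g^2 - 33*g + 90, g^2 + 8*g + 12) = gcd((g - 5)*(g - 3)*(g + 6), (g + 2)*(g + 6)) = g + 6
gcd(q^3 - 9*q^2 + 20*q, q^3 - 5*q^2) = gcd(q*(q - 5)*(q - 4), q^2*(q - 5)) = q^2 - 5*q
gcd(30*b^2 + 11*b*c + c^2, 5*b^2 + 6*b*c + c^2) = 5*b + c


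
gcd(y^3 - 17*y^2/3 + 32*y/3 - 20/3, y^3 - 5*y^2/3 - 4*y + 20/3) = y^2 - 11*y/3 + 10/3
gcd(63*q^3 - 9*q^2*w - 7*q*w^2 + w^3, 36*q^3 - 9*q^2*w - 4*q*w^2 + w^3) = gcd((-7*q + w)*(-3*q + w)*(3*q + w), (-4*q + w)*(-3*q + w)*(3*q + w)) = 9*q^2 - w^2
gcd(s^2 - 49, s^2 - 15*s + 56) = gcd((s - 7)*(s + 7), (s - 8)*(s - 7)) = s - 7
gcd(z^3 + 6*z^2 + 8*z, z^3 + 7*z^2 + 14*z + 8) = z^2 + 6*z + 8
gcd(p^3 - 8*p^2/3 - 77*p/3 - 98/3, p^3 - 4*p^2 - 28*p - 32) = p + 2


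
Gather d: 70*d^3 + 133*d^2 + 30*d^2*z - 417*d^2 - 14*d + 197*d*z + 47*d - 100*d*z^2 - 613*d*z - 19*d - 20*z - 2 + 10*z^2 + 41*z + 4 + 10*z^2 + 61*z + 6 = 70*d^3 + d^2*(30*z - 284) + d*(-100*z^2 - 416*z + 14) + 20*z^2 + 82*z + 8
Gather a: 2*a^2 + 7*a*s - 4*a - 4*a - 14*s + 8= 2*a^2 + a*(7*s - 8) - 14*s + 8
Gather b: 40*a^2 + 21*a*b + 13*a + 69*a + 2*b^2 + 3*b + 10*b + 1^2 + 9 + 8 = 40*a^2 + 82*a + 2*b^2 + b*(21*a + 13) + 18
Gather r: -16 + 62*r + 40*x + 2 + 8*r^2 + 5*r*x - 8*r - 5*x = 8*r^2 + r*(5*x + 54) + 35*x - 14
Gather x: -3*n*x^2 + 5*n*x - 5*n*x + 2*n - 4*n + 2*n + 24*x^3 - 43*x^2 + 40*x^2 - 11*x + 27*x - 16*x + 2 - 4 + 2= 24*x^3 + x^2*(-3*n - 3)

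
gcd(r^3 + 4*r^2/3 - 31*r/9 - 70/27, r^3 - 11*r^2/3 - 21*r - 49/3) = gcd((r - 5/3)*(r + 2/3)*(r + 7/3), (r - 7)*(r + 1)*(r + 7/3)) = r + 7/3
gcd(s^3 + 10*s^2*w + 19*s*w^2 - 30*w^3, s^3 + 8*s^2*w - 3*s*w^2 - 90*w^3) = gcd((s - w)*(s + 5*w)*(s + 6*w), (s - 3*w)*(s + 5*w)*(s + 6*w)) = s^2 + 11*s*w + 30*w^2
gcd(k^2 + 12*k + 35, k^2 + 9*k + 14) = k + 7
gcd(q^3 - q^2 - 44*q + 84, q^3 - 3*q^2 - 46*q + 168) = q^2 + q - 42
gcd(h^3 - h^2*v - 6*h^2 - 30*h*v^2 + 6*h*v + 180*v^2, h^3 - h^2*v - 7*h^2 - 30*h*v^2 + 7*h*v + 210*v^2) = -h^2 + h*v + 30*v^2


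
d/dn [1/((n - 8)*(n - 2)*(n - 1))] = (-(n - 8)*(n - 2) - (n - 8)*(n - 1) - (n - 2)*(n - 1))/((n - 8)^2*(n - 2)^2*(n - 1)^2)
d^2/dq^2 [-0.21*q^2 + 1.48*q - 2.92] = -0.420000000000000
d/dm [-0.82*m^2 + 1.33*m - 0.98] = 1.33 - 1.64*m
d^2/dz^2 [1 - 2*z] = 0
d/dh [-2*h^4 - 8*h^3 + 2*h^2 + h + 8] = -8*h^3 - 24*h^2 + 4*h + 1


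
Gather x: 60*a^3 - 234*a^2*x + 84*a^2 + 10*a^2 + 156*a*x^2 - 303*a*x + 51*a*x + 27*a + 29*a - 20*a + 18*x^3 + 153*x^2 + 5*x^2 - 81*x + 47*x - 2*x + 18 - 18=60*a^3 + 94*a^2 + 36*a + 18*x^3 + x^2*(156*a + 158) + x*(-234*a^2 - 252*a - 36)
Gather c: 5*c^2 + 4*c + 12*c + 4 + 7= 5*c^2 + 16*c + 11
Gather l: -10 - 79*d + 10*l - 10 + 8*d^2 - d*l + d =8*d^2 - 78*d + l*(10 - d) - 20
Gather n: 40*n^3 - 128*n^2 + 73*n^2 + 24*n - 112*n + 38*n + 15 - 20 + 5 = 40*n^3 - 55*n^2 - 50*n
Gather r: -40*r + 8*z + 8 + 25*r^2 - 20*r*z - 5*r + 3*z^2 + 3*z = 25*r^2 + r*(-20*z - 45) + 3*z^2 + 11*z + 8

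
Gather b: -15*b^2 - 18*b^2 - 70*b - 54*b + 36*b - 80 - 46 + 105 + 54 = -33*b^2 - 88*b + 33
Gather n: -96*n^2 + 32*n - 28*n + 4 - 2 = -96*n^2 + 4*n + 2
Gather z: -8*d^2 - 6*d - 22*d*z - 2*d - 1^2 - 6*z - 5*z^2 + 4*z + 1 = -8*d^2 - 8*d - 5*z^2 + z*(-22*d - 2)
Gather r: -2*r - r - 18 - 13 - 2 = -3*r - 33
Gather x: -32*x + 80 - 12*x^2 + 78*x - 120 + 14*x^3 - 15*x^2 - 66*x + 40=14*x^3 - 27*x^2 - 20*x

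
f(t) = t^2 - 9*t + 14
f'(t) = 2*t - 9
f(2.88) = -3.63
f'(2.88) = -3.24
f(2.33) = -1.54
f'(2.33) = -4.34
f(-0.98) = 23.78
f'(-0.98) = -10.96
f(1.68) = 1.70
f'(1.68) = -5.64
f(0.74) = 7.89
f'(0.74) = -7.52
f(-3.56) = 58.71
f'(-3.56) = -16.12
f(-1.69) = 32.07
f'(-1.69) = -12.38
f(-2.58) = 43.88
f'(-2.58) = -14.16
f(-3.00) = 50.00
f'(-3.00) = -15.00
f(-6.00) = 104.00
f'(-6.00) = -21.00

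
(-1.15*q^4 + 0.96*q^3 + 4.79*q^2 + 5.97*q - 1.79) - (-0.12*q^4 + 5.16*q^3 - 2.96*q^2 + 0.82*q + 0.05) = -1.03*q^4 - 4.2*q^3 + 7.75*q^2 + 5.15*q - 1.84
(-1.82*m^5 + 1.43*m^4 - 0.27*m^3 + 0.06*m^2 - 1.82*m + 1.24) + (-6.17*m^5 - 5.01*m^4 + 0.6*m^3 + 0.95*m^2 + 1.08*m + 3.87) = -7.99*m^5 - 3.58*m^4 + 0.33*m^3 + 1.01*m^2 - 0.74*m + 5.11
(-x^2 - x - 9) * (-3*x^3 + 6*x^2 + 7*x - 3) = 3*x^5 - 3*x^4 + 14*x^3 - 58*x^2 - 60*x + 27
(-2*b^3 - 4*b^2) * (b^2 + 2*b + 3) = -2*b^5 - 8*b^4 - 14*b^3 - 12*b^2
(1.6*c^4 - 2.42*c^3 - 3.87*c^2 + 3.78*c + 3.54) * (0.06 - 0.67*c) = -1.072*c^5 + 1.7174*c^4 + 2.4477*c^3 - 2.7648*c^2 - 2.145*c + 0.2124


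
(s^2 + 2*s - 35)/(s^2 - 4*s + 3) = (s^2 + 2*s - 35)/(s^2 - 4*s + 3)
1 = 1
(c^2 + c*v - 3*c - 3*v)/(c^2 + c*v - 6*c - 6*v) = (c - 3)/(c - 6)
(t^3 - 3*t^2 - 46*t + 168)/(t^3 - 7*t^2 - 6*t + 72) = (t + 7)/(t + 3)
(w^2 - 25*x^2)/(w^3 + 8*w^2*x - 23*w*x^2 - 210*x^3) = (w + 5*x)/(w^2 + 13*w*x + 42*x^2)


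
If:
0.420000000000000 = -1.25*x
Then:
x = -0.34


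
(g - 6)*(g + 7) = g^2 + g - 42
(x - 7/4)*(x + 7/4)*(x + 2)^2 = x^4 + 4*x^3 + 15*x^2/16 - 49*x/4 - 49/4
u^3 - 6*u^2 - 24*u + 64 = (u - 8)*(u - 2)*(u + 4)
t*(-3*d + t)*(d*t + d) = -3*d^2*t^2 - 3*d^2*t + d*t^3 + d*t^2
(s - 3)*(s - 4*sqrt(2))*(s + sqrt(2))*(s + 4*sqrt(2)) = s^4 - 3*s^3 + sqrt(2)*s^3 - 32*s^2 - 3*sqrt(2)*s^2 - 32*sqrt(2)*s + 96*s + 96*sqrt(2)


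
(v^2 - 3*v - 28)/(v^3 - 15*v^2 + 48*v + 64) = (v^2 - 3*v - 28)/(v^3 - 15*v^2 + 48*v + 64)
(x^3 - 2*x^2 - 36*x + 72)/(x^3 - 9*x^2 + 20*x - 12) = (x + 6)/(x - 1)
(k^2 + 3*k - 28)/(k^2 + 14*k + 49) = (k - 4)/(k + 7)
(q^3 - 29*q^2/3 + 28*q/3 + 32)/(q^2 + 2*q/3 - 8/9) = 3*(q^2 - 11*q + 24)/(3*q - 2)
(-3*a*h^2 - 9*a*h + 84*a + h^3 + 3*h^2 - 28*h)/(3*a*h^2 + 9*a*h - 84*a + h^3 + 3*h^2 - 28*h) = (-3*a + h)/(3*a + h)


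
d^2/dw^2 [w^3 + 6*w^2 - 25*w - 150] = 6*w + 12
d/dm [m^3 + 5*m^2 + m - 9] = 3*m^2 + 10*m + 1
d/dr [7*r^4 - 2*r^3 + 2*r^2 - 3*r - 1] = 28*r^3 - 6*r^2 + 4*r - 3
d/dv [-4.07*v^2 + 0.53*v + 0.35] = 0.53 - 8.14*v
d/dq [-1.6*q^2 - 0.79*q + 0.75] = -3.2*q - 0.79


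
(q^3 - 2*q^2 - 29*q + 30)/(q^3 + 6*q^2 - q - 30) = (q^2 - 7*q + 6)/(q^2 + q - 6)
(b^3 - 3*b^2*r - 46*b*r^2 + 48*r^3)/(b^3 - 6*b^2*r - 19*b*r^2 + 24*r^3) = (b + 6*r)/(b + 3*r)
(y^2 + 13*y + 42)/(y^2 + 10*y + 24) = (y + 7)/(y + 4)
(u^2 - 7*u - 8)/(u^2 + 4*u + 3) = (u - 8)/(u + 3)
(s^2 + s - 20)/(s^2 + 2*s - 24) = (s + 5)/(s + 6)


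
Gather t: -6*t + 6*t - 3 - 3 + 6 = 0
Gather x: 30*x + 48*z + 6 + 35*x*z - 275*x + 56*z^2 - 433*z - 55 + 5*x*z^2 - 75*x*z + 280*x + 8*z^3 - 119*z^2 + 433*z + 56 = x*(5*z^2 - 40*z + 35) + 8*z^3 - 63*z^2 + 48*z + 7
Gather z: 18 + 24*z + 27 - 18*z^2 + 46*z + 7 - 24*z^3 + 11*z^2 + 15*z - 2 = -24*z^3 - 7*z^2 + 85*z + 50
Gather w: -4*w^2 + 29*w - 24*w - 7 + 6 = -4*w^2 + 5*w - 1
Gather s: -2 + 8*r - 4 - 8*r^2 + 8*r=-8*r^2 + 16*r - 6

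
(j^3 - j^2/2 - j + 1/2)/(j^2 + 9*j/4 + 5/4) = 2*(2*j^2 - 3*j + 1)/(4*j + 5)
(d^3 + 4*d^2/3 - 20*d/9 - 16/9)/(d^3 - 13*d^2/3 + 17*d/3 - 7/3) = (9*d^3 + 12*d^2 - 20*d - 16)/(3*(3*d^3 - 13*d^2 + 17*d - 7))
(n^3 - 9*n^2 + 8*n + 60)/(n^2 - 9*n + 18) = (n^2 - 3*n - 10)/(n - 3)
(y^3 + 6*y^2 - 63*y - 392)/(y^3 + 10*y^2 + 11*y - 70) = (y^2 - y - 56)/(y^2 + 3*y - 10)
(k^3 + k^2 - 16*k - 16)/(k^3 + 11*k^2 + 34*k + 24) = (k - 4)/(k + 6)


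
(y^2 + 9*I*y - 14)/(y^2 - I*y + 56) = (y + 2*I)/(y - 8*I)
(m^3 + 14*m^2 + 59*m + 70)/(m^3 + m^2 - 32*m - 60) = (m + 7)/(m - 6)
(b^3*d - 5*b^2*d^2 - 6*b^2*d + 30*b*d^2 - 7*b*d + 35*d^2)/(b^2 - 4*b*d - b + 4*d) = d*(b^3 - 5*b^2*d - 6*b^2 + 30*b*d - 7*b + 35*d)/(b^2 - 4*b*d - b + 4*d)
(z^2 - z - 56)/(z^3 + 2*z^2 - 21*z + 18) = (z^2 - z - 56)/(z^3 + 2*z^2 - 21*z + 18)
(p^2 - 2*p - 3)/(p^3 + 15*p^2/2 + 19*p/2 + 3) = 2*(p - 3)/(2*p^2 + 13*p + 6)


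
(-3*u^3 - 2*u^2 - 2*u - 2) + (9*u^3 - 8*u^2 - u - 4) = 6*u^3 - 10*u^2 - 3*u - 6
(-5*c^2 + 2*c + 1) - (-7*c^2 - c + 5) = 2*c^2 + 3*c - 4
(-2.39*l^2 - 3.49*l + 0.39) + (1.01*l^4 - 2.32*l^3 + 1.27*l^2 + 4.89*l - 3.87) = 1.01*l^4 - 2.32*l^3 - 1.12*l^2 + 1.4*l - 3.48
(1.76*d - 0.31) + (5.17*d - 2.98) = 6.93*d - 3.29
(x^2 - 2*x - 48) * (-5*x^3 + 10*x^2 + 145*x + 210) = -5*x^5 + 20*x^4 + 365*x^3 - 560*x^2 - 7380*x - 10080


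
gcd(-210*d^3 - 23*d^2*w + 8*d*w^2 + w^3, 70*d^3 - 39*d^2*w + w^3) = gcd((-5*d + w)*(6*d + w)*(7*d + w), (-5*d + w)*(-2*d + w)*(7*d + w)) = -35*d^2 + 2*d*w + w^2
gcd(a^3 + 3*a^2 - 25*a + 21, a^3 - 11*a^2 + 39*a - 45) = a - 3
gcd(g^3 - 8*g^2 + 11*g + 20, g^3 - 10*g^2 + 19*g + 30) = g^2 - 4*g - 5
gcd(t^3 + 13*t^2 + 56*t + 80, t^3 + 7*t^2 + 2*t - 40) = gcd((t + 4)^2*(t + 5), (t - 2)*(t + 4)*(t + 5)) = t^2 + 9*t + 20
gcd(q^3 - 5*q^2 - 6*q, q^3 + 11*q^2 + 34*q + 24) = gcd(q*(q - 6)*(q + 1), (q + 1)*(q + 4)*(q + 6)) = q + 1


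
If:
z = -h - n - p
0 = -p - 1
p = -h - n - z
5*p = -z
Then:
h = -n - 4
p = -1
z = 5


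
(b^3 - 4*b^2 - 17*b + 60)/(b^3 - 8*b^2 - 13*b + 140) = (b - 3)/(b - 7)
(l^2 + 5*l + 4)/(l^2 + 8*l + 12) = (l^2 + 5*l + 4)/(l^2 + 8*l + 12)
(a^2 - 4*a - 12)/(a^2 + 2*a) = (a - 6)/a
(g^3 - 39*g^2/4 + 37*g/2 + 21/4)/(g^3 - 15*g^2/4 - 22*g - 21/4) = (g - 3)/(g + 3)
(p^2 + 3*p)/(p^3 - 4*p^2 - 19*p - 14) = p*(p + 3)/(p^3 - 4*p^2 - 19*p - 14)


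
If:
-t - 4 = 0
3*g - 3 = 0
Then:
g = 1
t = -4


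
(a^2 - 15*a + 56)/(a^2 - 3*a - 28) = (a - 8)/(a + 4)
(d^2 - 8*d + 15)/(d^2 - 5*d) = (d - 3)/d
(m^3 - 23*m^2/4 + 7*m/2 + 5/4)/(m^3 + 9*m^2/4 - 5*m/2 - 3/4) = (m - 5)/(m + 3)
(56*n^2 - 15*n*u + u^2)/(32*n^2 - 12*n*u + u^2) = (-7*n + u)/(-4*n + u)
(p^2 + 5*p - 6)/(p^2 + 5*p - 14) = (p^2 + 5*p - 6)/(p^2 + 5*p - 14)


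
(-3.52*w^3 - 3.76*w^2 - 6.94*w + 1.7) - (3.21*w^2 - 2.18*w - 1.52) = -3.52*w^3 - 6.97*w^2 - 4.76*w + 3.22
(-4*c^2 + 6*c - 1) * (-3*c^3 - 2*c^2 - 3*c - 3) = 12*c^5 - 10*c^4 + 3*c^3 - 4*c^2 - 15*c + 3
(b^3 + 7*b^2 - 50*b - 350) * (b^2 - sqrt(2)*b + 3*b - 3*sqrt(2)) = b^5 - sqrt(2)*b^4 + 10*b^4 - 29*b^3 - 10*sqrt(2)*b^3 - 500*b^2 + 29*sqrt(2)*b^2 - 1050*b + 500*sqrt(2)*b + 1050*sqrt(2)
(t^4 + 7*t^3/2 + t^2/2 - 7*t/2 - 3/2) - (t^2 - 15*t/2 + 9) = t^4 + 7*t^3/2 - t^2/2 + 4*t - 21/2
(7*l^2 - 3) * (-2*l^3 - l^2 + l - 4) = -14*l^5 - 7*l^4 + 13*l^3 - 25*l^2 - 3*l + 12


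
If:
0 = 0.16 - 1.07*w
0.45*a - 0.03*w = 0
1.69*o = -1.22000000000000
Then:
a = 0.01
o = -0.72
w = 0.15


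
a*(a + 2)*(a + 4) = a^3 + 6*a^2 + 8*a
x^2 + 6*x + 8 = (x + 2)*(x + 4)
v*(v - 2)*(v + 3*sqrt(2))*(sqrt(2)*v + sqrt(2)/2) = sqrt(2)*v^4 - 3*sqrt(2)*v^3/2 + 6*v^3 - 9*v^2 - sqrt(2)*v^2 - 6*v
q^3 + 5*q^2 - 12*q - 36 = (q - 3)*(q + 2)*(q + 6)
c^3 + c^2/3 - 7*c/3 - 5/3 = (c - 5/3)*(c + 1)^2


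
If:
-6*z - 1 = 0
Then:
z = -1/6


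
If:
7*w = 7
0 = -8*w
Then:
No Solution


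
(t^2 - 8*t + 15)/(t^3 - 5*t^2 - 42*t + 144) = (t - 5)/(t^2 - 2*t - 48)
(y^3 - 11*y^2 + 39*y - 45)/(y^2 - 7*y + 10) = (y^2 - 6*y + 9)/(y - 2)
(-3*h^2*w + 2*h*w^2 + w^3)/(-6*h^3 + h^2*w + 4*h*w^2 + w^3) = w/(2*h + w)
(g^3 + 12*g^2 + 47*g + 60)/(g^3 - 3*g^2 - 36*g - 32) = (g^2 + 8*g + 15)/(g^2 - 7*g - 8)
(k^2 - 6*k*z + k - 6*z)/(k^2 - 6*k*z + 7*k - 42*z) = (k + 1)/(k + 7)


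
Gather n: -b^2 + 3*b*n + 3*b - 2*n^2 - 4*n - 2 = -b^2 + 3*b - 2*n^2 + n*(3*b - 4) - 2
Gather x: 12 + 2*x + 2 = 2*x + 14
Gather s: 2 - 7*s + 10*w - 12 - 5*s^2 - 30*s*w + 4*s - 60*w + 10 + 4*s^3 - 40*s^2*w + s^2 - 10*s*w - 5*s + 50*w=4*s^3 + s^2*(-40*w - 4) + s*(-40*w - 8)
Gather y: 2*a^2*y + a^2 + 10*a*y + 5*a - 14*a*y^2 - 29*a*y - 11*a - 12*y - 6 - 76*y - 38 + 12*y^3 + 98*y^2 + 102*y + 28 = a^2 - 6*a + 12*y^3 + y^2*(98 - 14*a) + y*(2*a^2 - 19*a + 14) - 16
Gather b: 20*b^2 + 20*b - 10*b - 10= 20*b^2 + 10*b - 10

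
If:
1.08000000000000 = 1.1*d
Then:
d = 0.98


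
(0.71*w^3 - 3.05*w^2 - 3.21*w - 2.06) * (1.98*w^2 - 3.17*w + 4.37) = 1.4058*w^5 - 8.2897*w^4 + 6.4154*w^3 - 7.2316*w^2 - 7.4975*w - 9.0022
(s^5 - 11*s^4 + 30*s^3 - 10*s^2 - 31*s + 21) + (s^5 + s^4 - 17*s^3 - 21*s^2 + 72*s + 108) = 2*s^5 - 10*s^4 + 13*s^3 - 31*s^2 + 41*s + 129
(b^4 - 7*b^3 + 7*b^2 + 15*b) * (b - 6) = b^5 - 13*b^4 + 49*b^3 - 27*b^2 - 90*b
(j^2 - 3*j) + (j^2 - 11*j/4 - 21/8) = 2*j^2 - 23*j/4 - 21/8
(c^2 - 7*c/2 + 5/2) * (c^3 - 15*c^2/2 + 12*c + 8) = c^5 - 11*c^4 + 163*c^3/4 - 211*c^2/4 + 2*c + 20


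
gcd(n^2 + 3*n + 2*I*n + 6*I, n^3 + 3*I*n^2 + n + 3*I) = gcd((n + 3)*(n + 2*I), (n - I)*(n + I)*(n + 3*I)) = 1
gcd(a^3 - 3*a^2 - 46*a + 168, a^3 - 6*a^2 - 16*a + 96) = a^2 - 10*a + 24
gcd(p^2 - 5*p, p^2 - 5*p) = p^2 - 5*p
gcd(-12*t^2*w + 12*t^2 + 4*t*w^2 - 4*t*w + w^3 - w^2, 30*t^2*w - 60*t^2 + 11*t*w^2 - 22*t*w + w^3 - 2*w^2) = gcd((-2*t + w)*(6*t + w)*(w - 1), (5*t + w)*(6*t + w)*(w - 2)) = 6*t + w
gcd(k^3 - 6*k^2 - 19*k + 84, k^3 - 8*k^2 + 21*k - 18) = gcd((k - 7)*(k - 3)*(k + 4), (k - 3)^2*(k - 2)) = k - 3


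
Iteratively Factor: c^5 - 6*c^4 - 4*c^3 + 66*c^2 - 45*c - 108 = (c - 3)*(c^4 - 3*c^3 - 13*c^2 + 27*c + 36) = (c - 3)*(c + 1)*(c^3 - 4*c^2 - 9*c + 36) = (c - 4)*(c - 3)*(c + 1)*(c^2 - 9) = (c - 4)*(c - 3)*(c + 1)*(c + 3)*(c - 3)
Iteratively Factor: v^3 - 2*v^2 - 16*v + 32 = (v + 4)*(v^2 - 6*v + 8) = (v - 4)*(v + 4)*(v - 2)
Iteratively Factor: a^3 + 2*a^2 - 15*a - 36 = (a + 3)*(a^2 - a - 12) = (a + 3)^2*(a - 4)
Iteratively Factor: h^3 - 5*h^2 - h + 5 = (h - 5)*(h^2 - 1) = (h - 5)*(h + 1)*(h - 1)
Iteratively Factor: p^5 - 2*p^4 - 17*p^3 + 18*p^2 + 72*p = (p - 3)*(p^4 + p^3 - 14*p^2 - 24*p) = (p - 3)*(p + 2)*(p^3 - p^2 - 12*p) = p*(p - 3)*(p + 2)*(p^2 - p - 12) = p*(p - 4)*(p - 3)*(p + 2)*(p + 3)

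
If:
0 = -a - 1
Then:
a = -1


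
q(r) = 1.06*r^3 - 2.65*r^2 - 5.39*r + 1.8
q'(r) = 3.18*r^2 - 5.3*r - 5.39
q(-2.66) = -22.56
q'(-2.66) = 31.21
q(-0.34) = 3.28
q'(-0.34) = -3.22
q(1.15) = -6.29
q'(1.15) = -7.28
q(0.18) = 0.75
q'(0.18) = -6.24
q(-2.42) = -15.70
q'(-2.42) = 26.06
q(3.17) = -8.15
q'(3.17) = 9.76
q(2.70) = -11.21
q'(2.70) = 3.48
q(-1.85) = -4.01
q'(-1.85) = 15.30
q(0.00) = 1.80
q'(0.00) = -5.39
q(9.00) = 511.38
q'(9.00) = 204.49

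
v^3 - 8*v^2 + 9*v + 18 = (v - 6)*(v - 3)*(v + 1)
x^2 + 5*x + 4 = (x + 1)*(x + 4)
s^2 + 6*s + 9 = (s + 3)^2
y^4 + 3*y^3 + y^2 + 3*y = y*(y + 3)*(y - I)*(y + I)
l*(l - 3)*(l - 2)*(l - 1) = l^4 - 6*l^3 + 11*l^2 - 6*l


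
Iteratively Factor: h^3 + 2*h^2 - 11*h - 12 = (h + 4)*(h^2 - 2*h - 3) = (h - 3)*(h + 4)*(h + 1)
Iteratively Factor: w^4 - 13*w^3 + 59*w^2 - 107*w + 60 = (w - 3)*(w^3 - 10*w^2 + 29*w - 20) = (w - 3)*(w - 1)*(w^2 - 9*w + 20) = (w - 5)*(w - 3)*(w - 1)*(w - 4)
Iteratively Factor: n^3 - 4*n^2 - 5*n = (n + 1)*(n^2 - 5*n) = (n - 5)*(n + 1)*(n)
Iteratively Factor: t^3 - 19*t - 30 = (t + 2)*(t^2 - 2*t - 15) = (t - 5)*(t + 2)*(t + 3)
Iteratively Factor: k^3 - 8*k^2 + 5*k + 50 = (k - 5)*(k^2 - 3*k - 10) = (k - 5)^2*(k + 2)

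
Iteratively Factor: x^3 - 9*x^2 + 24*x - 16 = (x - 4)*(x^2 - 5*x + 4) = (x - 4)*(x - 1)*(x - 4)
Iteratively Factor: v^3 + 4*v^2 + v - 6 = (v + 3)*(v^2 + v - 2) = (v + 2)*(v + 3)*(v - 1)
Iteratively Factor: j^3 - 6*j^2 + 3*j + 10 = (j + 1)*(j^2 - 7*j + 10) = (j - 5)*(j + 1)*(j - 2)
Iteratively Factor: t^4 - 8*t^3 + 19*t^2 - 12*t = (t - 1)*(t^3 - 7*t^2 + 12*t) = (t - 3)*(t - 1)*(t^2 - 4*t) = t*(t - 3)*(t - 1)*(t - 4)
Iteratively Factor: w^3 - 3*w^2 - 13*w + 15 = (w - 1)*(w^2 - 2*w - 15) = (w - 5)*(w - 1)*(w + 3)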